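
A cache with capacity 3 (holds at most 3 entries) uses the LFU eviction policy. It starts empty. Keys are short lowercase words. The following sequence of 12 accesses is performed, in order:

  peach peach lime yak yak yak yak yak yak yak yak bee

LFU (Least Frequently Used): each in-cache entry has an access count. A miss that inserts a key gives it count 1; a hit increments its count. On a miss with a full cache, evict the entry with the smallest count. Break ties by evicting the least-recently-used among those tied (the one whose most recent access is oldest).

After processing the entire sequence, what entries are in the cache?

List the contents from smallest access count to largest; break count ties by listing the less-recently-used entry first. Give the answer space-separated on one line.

Answer: bee peach yak

Derivation:
LFU simulation (capacity=3):
  1. access peach: MISS. Cache: [peach(c=1)]
  2. access peach: HIT, count now 2. Cache: [peach(c=2)]
  3. access lime: MISS. Cache: [lime(c=1) peach(c=2)]
  4. access yak: MISS. Cache: [lime(c=1) yak(c=1) peach(c=2)]
  5. access yak: HIT, count now 2. Cache: [lime(c=1) peach(c=2) yak(c=2)]
  6. access yak: HIT, count now 3. Cache: [lime(c=1) peach(c=2) yak(c=3)]
  7. access yak: HIT, count now 4. Cache: [lime(c=1) peach(c=2) yak(c=4)]
  8. access yak: HIT, count now 5. Cache: [lime(c=1) peach(c=2) yak(c=5)]
  9. access yak: HIT, count now 6. Cache: [lime(c=1) peach(c=2) yak(c=6)]
  10. access yak: HIT, count now 7. Cache: [lime(c=1) peach(c=2) yak(c=7)]
  11. access yak: HIT, count now 8. Cache: [lime(c=1) peach(c=2) yak(c=8)]
  12. access bee: MISS, evict lime(c=1). Cache: [bee(c=1) peach(c=2) yak(c=8)]
Total: 8 hits, 4 misses, 1 evictions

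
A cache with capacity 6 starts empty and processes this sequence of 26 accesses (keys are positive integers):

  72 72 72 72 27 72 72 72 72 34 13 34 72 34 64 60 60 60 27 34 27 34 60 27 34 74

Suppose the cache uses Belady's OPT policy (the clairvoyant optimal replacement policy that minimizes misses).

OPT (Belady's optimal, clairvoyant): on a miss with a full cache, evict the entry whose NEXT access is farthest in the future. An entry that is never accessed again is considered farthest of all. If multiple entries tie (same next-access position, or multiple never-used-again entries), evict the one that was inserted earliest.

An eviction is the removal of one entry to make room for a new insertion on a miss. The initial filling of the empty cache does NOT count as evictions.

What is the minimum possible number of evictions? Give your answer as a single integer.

Answer: 1

Derivation:
OPT (Belady) simulation (capacity=6):
  1. access 72: MISS. Cache: [72]
  2. access 72: HIT. Next use of 72: step 3. Cache: [72]
  3. access 72: HIT. Next use of 72: step 4. Cache: [72]
  4. access 72: HIT. Next use of 72: step 6. Cache: [72]
  5. access 27: MISS. Cache: [72 27]
  6. access 72: HIT. Next use of 72: step 7. Cache: [72 27]
  7. access 72: HIT. Next use of 72: step 8. Cache: [72 27]
  8. access 72: HIT. Next use of 72: step 9. Cache: [72 27]
  9. access 72: HIT. Next use of 72: step 13. Cache: [72 27]
  10. access 34: MISS. Cache: [72 27 34]
  11. access 13: MISS. Cache: [72 27 34 13]
  12. access 34: HIT. Next use of 34: step 14. Cache: [72 27 34 13]
  13. access 72: HIT. Next use of 72: never. Cache: [72 27 34 13]
  14. access 34: HIT. Next use of 34: step 20. Cache: [72 27 34 13]
  15. access 64: MISS. Cache: [72 27 34 13 64]
  16. access 60: MISS. Cache: [72 27 34 13 64 60]
  17. access 60: HIT. Next use of 60: step 18. Cache: [72 27 34 13 64 60]
  18. access 60: HIT. Next use of 60: step 23. Cache: [72 27 34 13 64 60]
  19. access 27: HIT. Next use of 27: step 21. Cache: [72 27 34 13 64 60]
  20. access 34: HIT. Next use of 34: step 22. Cache: [72 27 34 13 64 60]
  21. access 27: HIT. Next use of 27: step 24. Cache: [72 27 34 13 64 60]
  22. access 34: HIT. Next use of 34: step 25. Cache: [72 27 34 13 64 60]
  23. access 60: HIT. Next use of 60: never. Cache: [72 27 34 13 64 60]
  24. access 27: HIT. Next use of 27: never. Cache: [72 27 34 13 64 60]
  25. access 34: HIT. Next use of 34: never. Cache: [72 27 34 13 64 60]
  26. access 74: MISS, evict 72 (next use: never). Cache: [27 34 13 64 60 74]
Total: 19 hits, 7 misses, 1 evictions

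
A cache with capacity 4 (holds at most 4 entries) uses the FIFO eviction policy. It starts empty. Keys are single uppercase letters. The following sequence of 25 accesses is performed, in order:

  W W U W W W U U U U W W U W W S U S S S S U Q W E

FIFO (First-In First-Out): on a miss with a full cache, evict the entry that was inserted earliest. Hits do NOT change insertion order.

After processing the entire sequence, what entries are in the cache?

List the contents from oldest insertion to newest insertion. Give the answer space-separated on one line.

FIFO simulation (capacity=4):
  1. access W: MISS. Cache (old->new): [W]
  2. access W: HIT. Cache (old->new): [W]
  3. access U: MISS. Cache (old->new): [W U]
  4. access W: HIT. Cache (old->new): [W U]
  5. access W: HIT. Cache (old->new): [W U]
  6. access W: HIT. Cache (old->new): [W U]
  7. access U: HIT. Cache (old->new): [W U]
  8. access U: HIT. Cache (old->new): [W U]
  9. access U: HIT. Cache (old->new): [W U]
  10. access U: HIT. Cache (old->new): [W U]
  11. access W: HIT. Cache (old->new): [W U]
  12. access W: HIT. Cache (old->new): [W U]
  13. access U: HIT. Cache (old->new): [W U]
  14. access W: HIT. Cache (old->new): [W U]
  15. access W: HIT. Cache (old->new): [W U]
  16. access S: MISS. Cache (old->new): [W U S]
  17. access U: HIT. Cache (old->new): [W U S]
  18. access S: HIT. Cache (old->new): [W U S]
  19. access S: HIT. Cache (old->new): [W U S]
  20. access S: HIT. Cache (old->new): [W U S]
  21. access S: HIT. Cache (old->new): [W U S]
  22. access U: HIT. Cache (old->new): [W U S]
  23. access Q: MISS. Cache (old->new): [W U S Q]
  24. access W: HIT. Cache (old->new): [W U S Q]
  25. access E: MISS, evict W. Cache (old->new): [U S Q E]
Total: 20 hits, 5 misses, 1 evictions

Answer: U S Q E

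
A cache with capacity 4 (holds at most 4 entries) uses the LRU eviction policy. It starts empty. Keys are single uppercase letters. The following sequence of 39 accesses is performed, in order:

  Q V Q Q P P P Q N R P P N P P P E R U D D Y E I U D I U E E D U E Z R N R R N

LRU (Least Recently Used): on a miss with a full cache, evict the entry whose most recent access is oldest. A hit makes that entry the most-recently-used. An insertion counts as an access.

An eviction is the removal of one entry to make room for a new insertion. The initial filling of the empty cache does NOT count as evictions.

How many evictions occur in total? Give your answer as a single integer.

LRU simulation (capacity=4):
  1. access Q: MISS. Cache (LRU->MRU): [Q]
  2. access V: MISS. Cache (LRU->MRU): [Q V]
  3. access Q: HIT. Cache (LRU->MRU): [V Q]
  4. access Q: HIT. Cache (LRU->MRU): [V Q]
  5. access P: MISS. Cache (LRU->MRU): [V Q P]
  6. access P: HIT. Cache (LRU->MRU): [V Q P]
  7. access P: HIT. Cache (LRU->MRU): [V Q P]
  8. access Q: HIT. Cache (LRU->MRU): [V P Q]
  9. access N: MISS. Cache (LRU->MRU): [V P Q N]
  10. access R: MISS, evict V. Cache (LRU->MRU): [P Q N R]
  11. access P: HIT. Cache (LRU->MRU): [Q N R P]
  12. access P: HIT. Cache (LRU->MRU): [Q N R P]
  13. access N: HIT. Cache (LRU->MRU): [Q R P N]
  14. access P: HIT. Cache (LRU->MRU): [Q R N P]
  15. access P: HIT. Cache (LRU->MRU): [Q R N P]
  16. access P: HIT. Cache (LRU->MRU): [Q R N P]
  17. access E: MISS, evict Q. Cache (LRU->MRU): [R N P E]
  18. access R: HIT. Cache (LRU->MRU): [N P E R]
  19. access U: MISS, evict N. Cache (LRU->MRU): [P E R U]
  20. access D: MISS, evict P. Cache (LRU->MRU): [E R U D]
  21. access D: HIT. Cache (LRU->MRU): [E R U D]
  22. access Y: MISS, evict E. Cache (LRU->MRU): [R U D Y]
  23. access E: MISS, evict R. Cache (LRU->MRU): [U D Y E]
  24. access I: MISS, evict U. Cache (LRU->MRU): [D Y E I]
  25. access U: MISS, evict D. Cache (LRU->MRU): [Y E I U]
  26. access D: MISS, evict Y. Cache (LRU->MRU): [E I U D]
  27. access I: HIT. Cache (LRU->MRU): [E U D I]
  28. access U: HIT. Cache (LRU->MRU): [E D I U]
  29. access E: HIT. Cache (LRU->MRU): [D I U E]
  30. access E: HIT. Cache (LRU->MRU): [D I U E]
  31. access D: HIT. Cache (LRU->MRU): [I U E D]
  32. access U: HIT. Cache (LRU->MRU): [I E D U]
  33. access E: HIT. Cache (LRU->MRU): [I D U E]
  34. access Z: MISS, evict I. Cache (LRU->MRU): [D U E Z]
  35. access R: MISS, evict D. Cache (LRU->MRU): [U E Z R]
  36. access N: MISS, evict U. Cache (LRU->MRU): [E Z R N]
  37. access R: HIT. Cache (LRU->MRU): [E Z N R]
  38. access R: HIT. Cache (LRU->MRU): [E Z N R]
  39. access N: HIT. Cache (LRU->MRU): [E Z R N]
Total: 23 hits, 16 misses, 12 evictions

Answer: 12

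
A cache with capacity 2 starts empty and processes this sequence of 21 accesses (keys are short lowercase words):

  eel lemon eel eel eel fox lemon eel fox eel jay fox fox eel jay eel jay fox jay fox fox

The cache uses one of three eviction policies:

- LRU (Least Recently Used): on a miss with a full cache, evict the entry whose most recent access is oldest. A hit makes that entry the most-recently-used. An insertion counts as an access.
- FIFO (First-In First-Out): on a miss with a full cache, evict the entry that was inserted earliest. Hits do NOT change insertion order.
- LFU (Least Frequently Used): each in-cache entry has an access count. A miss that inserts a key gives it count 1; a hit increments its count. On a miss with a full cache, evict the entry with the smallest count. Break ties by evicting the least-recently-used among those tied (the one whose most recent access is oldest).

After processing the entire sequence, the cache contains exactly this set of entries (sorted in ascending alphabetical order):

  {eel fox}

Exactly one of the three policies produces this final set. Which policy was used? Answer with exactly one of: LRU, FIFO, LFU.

Answer: LFU

Derivation:
Simulating under each policy and comparing final sets:
  LRU: final set = {fox jay} -> differs
  FIFO: final set = {fox jay} -> differs
  LFU: final set = {eel fox} -> MATCHES target
Only LFU produces the target set.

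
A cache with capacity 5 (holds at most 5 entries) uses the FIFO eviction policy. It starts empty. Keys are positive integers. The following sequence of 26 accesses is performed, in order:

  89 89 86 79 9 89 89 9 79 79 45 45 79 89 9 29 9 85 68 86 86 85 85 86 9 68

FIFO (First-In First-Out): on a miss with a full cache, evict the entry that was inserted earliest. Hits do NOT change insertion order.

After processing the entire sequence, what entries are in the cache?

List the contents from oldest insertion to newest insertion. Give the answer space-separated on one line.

Answer: 29 85 68 86 9

Derivation:
FIFO simulation (capacity=5):
  1. access 89: MISS. Cache (old->new): [89]
  2. access 89: HIT. Cache (old->new): [89]
  3. access 86: MISS. Cache (old->new): [89 86]
  4. access 79: MISS. Cache (old->new): [89 86 79]
  5. access 9: MISS. Cache (old->new): [89 86 79 9]
  6. access 89: HIT. Cache (old->new): [89 86 79 9]
  7. access 89: HIT. Cache (old->new): [89 86 79 9]
  8. access 9: HIT. Cache (old->new): [89 86 79 9]
  9. access 79: HIT. Cache (old->new): [89 86 79 9]
  10. access 79: HIT. Cache (old->new): [89 86 79 9]
  11. access 45: MISS. Cache (old->new): [89 86 79 9 45]
  12. access 45: HIT. Cache (old->new): [89 86 79 9 45]
  13. access 79: HIT. Cache (old->new): [89 86 79 9 45]
  14. access 89: HIT. Cache (old->new): [89 86 79 9 45]
  15. access 9: HIT. Cache (old->new): [89 86 79 9 45]
  16. access 29: MISS, evict 89. Cache (old->new): [86 79 9 45 29]
  17. access 9: HIT. Cache (old->new): [86 79 9 45 29]
  18. access 85: MISS, evict 86. Cache (old->new): [79 9 45 29 85]
  19. access 68: MISS, evict 79. Cache (old->new): [9 45 29 85 68]
  20. access 86: MISS, evict 9. Cache (old->new): [45 29 85 68 86]
  21. access 86: HIT. Cache (old->new): [45 29 85 68 86]
  22. access 85: HIT. Cache (old->new): [45 29 85 68 86]
  23. access 85: HIT. Cache (old->new): [45 29 85 68 86]
  24. access 86: HIT. Cache (old->new): [45 29 85 68 86]
  25. access 9: MISS, evict 45. Cache (old->new): [29 85 68 86 9]
  26. access 68: HIT. Cache (old->new): [29 85 68 86 9]
Total: 16 hits, 10 misses, 5 evictions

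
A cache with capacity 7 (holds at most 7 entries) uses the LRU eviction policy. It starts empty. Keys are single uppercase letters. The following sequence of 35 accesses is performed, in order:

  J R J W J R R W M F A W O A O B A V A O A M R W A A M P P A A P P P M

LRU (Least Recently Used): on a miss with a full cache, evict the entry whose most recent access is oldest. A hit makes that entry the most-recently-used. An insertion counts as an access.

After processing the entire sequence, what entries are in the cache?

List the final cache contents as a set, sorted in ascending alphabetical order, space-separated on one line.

LRU simulation (capacity=7):
  1. access J: MISS. Cache (LRU->MRU): [J]
  2. access R: MISS. Cache (LRU->MRU): [J R]
  3. access J: HIT. Cache (LRU->MRU): [R J]
  4. access W: MISS. Cache (LRU->MRU): [R J W]
  5. access J: HIT. Cache (LRU->MRU): [R W J]
  6. access R: HIT. Cache (LRU->MRU): [W J R]
  7. access R: HIT. Cache (LRU->MRU): [W J R]
  8. access W: HIT. Cache (LRU->MRU): [J R W]
  9. access M: MISS. Cache (LRU->MRU): [J R W M]
  10. access F: MISS. Cache (LRU->MRU): [J R W M F]
  11. access A: MISS. Cache (LRU->MRU): [J R W M F A]
  12. access W: HIT. Cache (LRU->MRU): [J R M F A W]
  13. access O: MISS. Cache (LRU->MRU): [J R M F A W O]
  14. access A: HIT. Cache (LRU->MRU): [J R M F W O A]
  15. access O: HIT. Cache (LRU->MRU): [J R M F W A O]
  16. access B: MISS, evict J. Cache (LRU->MRU): [R M F W A O B]
  17. access A: HIT. Cache (LRU->MRU): [R M F W O B A]
  18. access V: MISS, evict R. Cache (LRU->MRU): [M F W O B A V]
  19. access A: HIT. Cache (LRU->MRU): [M F W O B V A]
  20. access O: HIT. Cache (LRU->MRU): [M F W B V A O]
  21. access A: HIT. Cache (LRU->MRU): [M F W B V O A]
  22. access M: HIT. Cache (LRU->MRU): [F W B V O A M]
  23. access R: MISS, evict F. Cache (LRU->MRU): [W B V O A M R]
  24. access W: HIT. Cache (LRU->MRU): [B V O A M R W]
  25. access A: HIT. Cache (LRU->MRU): [B V O M R W A]
  26. access A: HIT. Cache (LRU->MRU): [B V O M R W A]
  27. access M: HIT. Cache (LRU->MRU): [B V O R W A M]
  28. access P: MISS, evict B. Cache (LRU->MRU): [V O R W A M P]
  29. access P: HIT. Cache (LRU->MRU): [V O R W A M P]
  30. access A: HIT. Cache (LRU->MRU): [V O R W M P A]
  31. access A: HIT. Cache (LRU->MRU): [V O R W M P A]
  32. access P: HIT. Cache (LRU->MRU): [V O R W M A P]
  33. access P: HIT. Cache (LRU->MRU): [V O R W M A P]
  34. access P: HIT. Cache (LRU->MRU): [V O R W M A P]
  35. access M: HIT. Cache (LRU->MRU): [V O R W A P M]
Total: 24 hits, 11 misses, 4 evictions

Answer: A M O P R V W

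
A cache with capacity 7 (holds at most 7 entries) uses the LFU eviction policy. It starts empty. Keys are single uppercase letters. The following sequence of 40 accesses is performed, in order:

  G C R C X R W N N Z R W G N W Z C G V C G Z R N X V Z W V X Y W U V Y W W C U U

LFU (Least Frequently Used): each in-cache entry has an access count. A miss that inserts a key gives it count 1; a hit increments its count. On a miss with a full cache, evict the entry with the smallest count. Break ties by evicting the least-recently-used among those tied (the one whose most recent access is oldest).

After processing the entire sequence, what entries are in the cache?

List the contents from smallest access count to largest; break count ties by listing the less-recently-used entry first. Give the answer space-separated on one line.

Answer: U G R N Z C W

Derivation:
LFU simulation (capacity=7):
  1. access G: MISS. Cache: [G(c=1)]
  2. access C: MISS. Cache: [G(c=1) C(c=1)]
  3. access R: MISS. Cache: [G(c=1) C(c=1) R(c=1)]
  4. access C: HIT, count now 2. Cache: [G(c=1) R(c=1) C(c=2)]
  5. access X: MISS. Cache: [G(c=1) R(c=1) X(c=1) C(c=2)]
  6. access R: HIT, count now 2. Cache: [G(c=1) X(c=1) C(c=2) R(c=2)]
  7. access W: MISS. Cache: [G(c=1) X(c=1) W(c=1) C(c=2) R(c=2)]
  8. access N: MISS. Cache: [G(c=1) X(c=1) W(c=1) N(c=1) C(c=2) R(c=2)]
  9. access N: HIT, count now 2. Cache: [G(c=1) X(c=1) W(c=1) C(c=2) R(c=2) N(c=2)]
  10. access Z: MISS. Cache: [G(c=1) X(c=1) W(c=1) Z(c=1) C(c=2) R(c=2) N(c=2)]
  11. access R: HIT, count now 3. Cache: [G(c=1) X(c=1) W(c=1) Z(c=1) C(c=2) N(c=2) R(c=3)]
  12. access W: HIT, count now 2. Cache: [G(c=1) X(c=1) Z(c=1) C(c=2) N(c=2) W(c=2) R(c=3)]
  13. access G: HIT, count now 2. Cache: [X(c=1) Z(c=1) C(c=2) N(c=2) W(c=2) G(c=2) R(c=3)]
  14. access N: HIT, count now 3. Cache: [X(c=1) Z(c=1) C(c=2) W(c=2) G(c=2) R(c=3) N(c=3)]
  15. access W: HIT, count now 3. Cache: [X(c=1) Z(c=1) C(c=2) G(c=2) R(c=3) N(c=3) W(c=3)]
  16. access Z: HIT, count now 2. Cache: [X(c=1) C(c=2) G(c=2) Z(c=2) R(c=3) N(c=3) W(c=3)]
  17. access C: HIT, count now 3. Cache: [X(c=1) G(c=2) Z(c=2) R(c=3) N(c=3) W(c=3) C(c=3)]
  18. access G: HIT, count now 3. Cache: [X(c=1) Z(c=2) R(c=3) N(c=3) W(c=3) C(c=3) G(c=3)]
  19. access V: MISS, evict X(c=1). Cache: [V(c=1) Z(c=2) R(c=3) N(c=3) W(c=3) C(c=3) G(c=3)]
  20. access C: HIT, count now 4. Cache: [V(c=1) Z(c=2) R(c=3) N(c=3) W(c=3) G(c=3) C(c=4)]
  21. access G: HIT, count now 4. Cache: [V(c=1) Z(c=2) R(c=3) N(c=3) W(c=3) C(c=4) G(c=4)]
  22. access Z: HIT, count now 3. Cache: [V(c=1) R(c=3) N(c=3) W(c=3) Z(c=3) C(c=4) G(c=4)]
  23. access R: HIT, count now 4. Cache: [V(c=1) N(c=3) W(c=3) Z(c=3) C(c=4) G(c=4) R(c=4)]
  24. access N: HIT, count now 4. Cache: [V(c=1) W(c=3) Z(c=3) C(c=4) G(c=4) R(c=4) N(c=4)]
  25. access X: MISS, evict V(c=1). Cache: [X(c=1) W(c=3) Z(c=3) C(c=4) G(c=4) R(c=4) N(c=4)]
  26. access V: MISS, evict X(c=1). Cache: [V(c=1) W(c=3) Z(c=3) C(c=4) G(c=4) R(c=4) N(c=4)]
  27. access Z: HIT, count now 4. Cache: [V(c=1) W(c=3) C(c=4) G(c=4) R(c=4) N(c=4) Z(c=4)]
  28. access W: HIT, count now 4. Cache: [V(c=1) C(c=4) G(c=4) R(c=4) N(c=4) Z(c=4) W(c=4)]
  29. access V: HIT, count now 2. Cache: [V(c=2) C(c=4) G(c=4) R(c=4) N(c=4) Z(c=4) W(c=4)]
  30. access X: MISS, evict V(c=2). Cache: [X(c=1) C(c=4) G(c=4) R(c=4) N(c=4) Z(c=4) W(c=4)]
  31. access Y: MISS, evict X(c=1). Cache: [Y(c=1) C(c=4) G(c=4) R(c=4) N(c=4) Z(c=4) W(c=4)]
  32. access W: HIT, count now 5. Cache: [Y(c=1) C(c=4) G(c=4) R(c=4) N(c=4) Z(c=4) W(c=5)]
  33. access U: MISS, evict Y(c=1). Cache: [U(c=1) C(c=4) G(c=4) R(c=4) N(c=4) Z(c=4) W(c=5)]
  34. access V: MISS, evict U(c=1). Cache: [V(c=1) C(c=4) G(c=4) R(c=4) N(c=4) Z(c=4) W(c=5)]
  35. access Y: MISS, evict V(c=1). Cache: [Y(c=1) C(c=4) G(c=4) R(c=4) N(c=4) Z(c=4) W(c=5)]
  36. access W: HIT, count now 6. Cache: [Y(c=1) C(c=4) G(c=4) R(c=4) N(c=4) Z(c=4) W(c=6)]
  37. access W: HIT, count now 7. Cache: [Y(c=1) C(c=4) G(c=4) R(c=4) N(c=4) Z(c=4) W(c=7)]
  38. access C: HIT, count now 5. Cache: [Y(c=1) G(c=4) R(c=4) N(c=4) Z(c=4) C(c=5) W(c=7)]
  39. access U: MISS, evict Y(c=1). Cache: [U(c=1) G(c=4) R(c=4) N(c=4) Z(c=4) C(c=5) W(c=7)]
  40. access U: HIT, count now 2. Cache: [U(c=2) G(c=4) R(c=4) N(c=4) Z(c=4) C(c=5) W(c=7)]
Total: 24 hits, 16 misses, 9 evictions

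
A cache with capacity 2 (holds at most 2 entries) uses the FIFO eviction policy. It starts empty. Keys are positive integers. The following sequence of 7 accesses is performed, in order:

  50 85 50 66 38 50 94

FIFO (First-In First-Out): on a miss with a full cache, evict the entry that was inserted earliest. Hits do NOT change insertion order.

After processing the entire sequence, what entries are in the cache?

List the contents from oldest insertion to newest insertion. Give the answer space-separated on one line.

Answer: 50 94

Derivation:
FIFO simulation (capacity=2):
  1. access 50: MISS. Cache (old->new): [50]
  2. access 85: MISS. Cache (old->new): [50 85]
  3. access 50: HIT. Cache (old->new): [50 85]
  4. access 66: MISS, evict 50. Cache (old->new): [85 66]
  5. access 38: MISS, evict 85. Cache (old->new): [66 38]
  6. access 50: MISS, evict 66. Cache (old->new): [38 50]
  7. access 94: MISS, evict 38. Cache (old->new): [50 94]
Total: 1 hits, 6 misses, 4 evictions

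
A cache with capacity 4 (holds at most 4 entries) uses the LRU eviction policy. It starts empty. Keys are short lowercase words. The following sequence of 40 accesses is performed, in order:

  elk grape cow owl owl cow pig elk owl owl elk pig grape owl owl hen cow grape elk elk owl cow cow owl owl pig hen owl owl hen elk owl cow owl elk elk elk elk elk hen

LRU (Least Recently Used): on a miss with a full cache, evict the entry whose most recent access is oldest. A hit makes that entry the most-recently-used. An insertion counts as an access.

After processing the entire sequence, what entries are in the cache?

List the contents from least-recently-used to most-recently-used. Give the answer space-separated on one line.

Answer: cow owl elk hen

Derivation:
LRU simulation (capacity=4):
  1. access elk: MISS. Cache (LRU->MRU): [elk]
  2. access grape: MISS. Cache (LRU->MRU): [elk grape]
  3. access cow: MISS. Cache (LRU->MRU): [elk grape cow]
  4. access owl: MISS. Cache (LRU->MRU): [elk grape cow owl]
  5. access owl: HIT. Cache (LRU->MRU): [elk grape cow owl]
  6. access cow: HIT. Cache (LRU->MRU): [elk grape owl cow]
  7. access pig: MISS, evict elk. Cache (LRU->MRU): [grape owl cow pig]
  8. access elk: MISS, evict grape. Cache (LRU->MRU): [owl cow pig elk]
  9. access owl: HIT. Cache (LRU->MRU): [cow pig elk owl]
  10. access owl: HIT. Cache (LRU->MRU): [cow pig elk owl]
  11. access elk: HIT. Cache (LRU->MRU): [cow pig owl elk]
  12. access pig: HIT. Cache (LRU->MRU): [cow owl elk pig]
  13. access grape: MISS, evict cow. Cache (LRU->MRU): [owl elk pig grape]
  14. access owl: HIT. Cache (LRU->MRU): [elk pig grape owl]
  15. access owl: HIT. Cache (LRU->MRU): [elk pig grape owl]
  16. access hen: MISS, evict elk. Cache (LRU->MRU): [pig grape owl hen]
  17. access cow: MISS, evict pig. Cache (LRU->MRU): [grape owl hen cow]
  18. access grape: HIT. Cache (LRU->MRU): [owl hen cow grape]
  19. access elk: MISS, evict owl. Cache (LRU->MRU): [hen cow grape elk]
  20. access elk: HIT. Cache (LRU->MRU): [hen cow grape elk]
  21. access owl: MISS, evict hen. Cache (LRU->MRU): [cow grape elk owl]
  22. access cow: HIT. Cache (LRU->MRU): [grape elk owl cow]
  23. access cow: HIT. Cache (LRU->MRU): [grape elk owl cow]
  24. access owl: HIT. Cache (LRU->MRU): [grape elk cow owl]
  25. access owl: HIT. Cache (LRU->MRU): [grape elk cow owl]
  26. access pig: MISS, evict grape. Cache (LRU->MRU): [elk cow owl pig]
  27. access hen: MISS, evict elk. Cache (LRU->MRU): [cow owl pig hen]
  28. access owl: HIT. Cache (LRU->MRU): [cow pig hen owl]
  29. access owl: HIT. Cache (LRU->MRU): [cow pig hen owl]
  30. access hen: HIT. Cache (LRU->MRU): [cow pig owl hen]
  31. access elk: MISS, evict cow. Cache (LRU->MRU): [pig owl hen elk]
  32. access owl: HIT. Cache (LRU->MRU): [pig hen elk owl]
  33. access cow: MISS, evict pig. Cache (LRU->MRU): [hen elk owl cow]
  34. access owl: HIT. Cache (LRU->MRU): [hen elk cow owl]
  35. access elk: HIT. Cache (LRU->MRU): [hen cow owl elk]
  36. access elk: HIT. Cache (LRU->MRU): [hen cow owl elk]
  37. access elk: HIT. Cache (LRU->MRU): [hen cow owl elk]
  38. access elk: HIT. Cache (LRU->MRU): [hen cow owl elk]
  39. access elk: HIT. Cache (LRU->MRU): [hen cow owl elk]
  40. access hen: HIT. Cache (LRU->MRU): [cow owl elk hen]
Total: 25 hits, 15 misses, 11 evictions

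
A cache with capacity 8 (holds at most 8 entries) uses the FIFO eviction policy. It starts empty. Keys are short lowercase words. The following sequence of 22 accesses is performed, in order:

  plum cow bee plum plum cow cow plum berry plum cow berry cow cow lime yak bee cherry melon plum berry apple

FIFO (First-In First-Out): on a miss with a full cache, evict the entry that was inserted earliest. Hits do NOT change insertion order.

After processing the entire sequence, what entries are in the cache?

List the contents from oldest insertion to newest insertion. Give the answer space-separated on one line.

Answer: cow bee berry lime yak cherry melon apple

Derivation:
FIFO simulation (capacity=8):
  1. access plum: MISS. Cache (old->new): [plum]
  2. access cow: MISS. Cache (old->new): [plum cow]
  3. access bee: MISS. Cache (old->new): [plum cow bee]
  4. access plum: HIT. Cache (old->new): [plum cow bee]
  5. access plum: HIT. Cache (old->new): [plum cow bee]
  6. access cow: HIT. Cache (old->new): [plum cow bee]
  7. access cow: HIT. Cache (old->new): [plum cow bee]
  8. access plum: HIT. Cache (old->new): [plum cow bee]
  9. access berry: MISS. Cache (old->new): [plum cow bee berry]
  10. access plum: HIT. Cache (old->new): [plum cow bee berry]
  11. access cow: HIT. Cache (old->new): [plum cow bee berry]
  12. access berry: HIT. Cache (old->new): [plum cow bee berry]
  13. access cow: HIT. Cache (old->new): [plum cow bee berry]
  14. access cow: HIT. Cache (old->new): [plum cow bee berry]
  15. access lime: MISS. Cache (old->new): [plum cow bee berry lime]
  16. access yak: MISS. Cache (old->new): [plum cow bee berry lime yak]
  17. access bee: HIT. Cache (old->new): [plum cow bee berry lime yak]
  18. access cherry: MISS. Cache (old->new): [plum cow bee berry lime yak cherry]
  19. access melon: MISS. Cache (old->new): [plum cow bee berry lime yak cherry melon]
  20. access plum: HIT. Cache (old->new): [plum cow bee berry lime yak cherry melon]
  21. access berry: HIT. Cache (old->new): [plum cow bee berry lime yak cherry melon]
  22. access apple: MISS, evict plum. Cache (old->new): [cow bee berry lime yak cherry melon apple]
Total: 13 hits, 9 misses, 1 evictions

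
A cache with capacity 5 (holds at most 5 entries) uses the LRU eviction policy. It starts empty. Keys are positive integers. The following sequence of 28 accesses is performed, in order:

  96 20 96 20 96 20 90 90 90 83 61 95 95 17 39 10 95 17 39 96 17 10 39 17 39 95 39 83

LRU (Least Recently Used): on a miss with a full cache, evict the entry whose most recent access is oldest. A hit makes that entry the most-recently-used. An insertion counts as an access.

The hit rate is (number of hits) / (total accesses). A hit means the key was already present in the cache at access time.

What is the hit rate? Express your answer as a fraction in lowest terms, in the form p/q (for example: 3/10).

LRU simulation (capacity=5):
  1. access 96: MISS. Cache (LRU->MRU): [96]
  2. access 20: MISS. Cache (LRU->MRU): [96 20]
  3. access 96: HIT. Cache (LRU->MRU): [20 96]
  4. access 20: HIT. Cache (LRU->MRU): [96 20]
  5. access 96: HIT. Cache (LRU->MRU): [20 96]
  6. access 20: HIT. Cache (LRU->MRU): [96 20]
  7. access 90: MISS. Cache (LRU->MRU): [96 20 90]
  8. access 90: HIT. Cache (LRU->MRU): [96 20 90]
  9. access 90: HIT. Cache (LRU->MRU): [96 20 90]
  10. access 83: MISS. Cache (LRU->MRU): [96 20 90 83]
  11. access 61: MISS. Cache (LRU->MRU): [96 20 90 83 61]
  12. access 95: MISS, evict 96. Cache (LRU->MRU): [20 90 83 61 95]
  13. access 95: HIT. Cache (LRU->MRU): [20 90 83 61 95]
  14. access 17: MISS, evict 20. Cache (LRU->MRU): [90 83 61 95 17]
  15. access 39: MISS, evict 90. Cache (LRU->MRU): [83 61 95 17 39]
  16. access 10: MISS, evict 83. Cache (LRU->MRU): [61 95 17 39 10]
  17. access 95: HIT. Cache (LRU->MRU): [61 17 39 10 95]
  18. access 17: HIT. Cache (LRU->MRU): [61 39 10 95 17]
  19. access 39: HIT. Cache (LRU->MRU): [61 10 95 17 39]
  20. access 96: MISS, evict 61. Cache (LRU->MRU): [10 95 17 39 96]
  21. access 17: HIT. Cache (LRU->MRU): [10 95 39 96 17]
  22. access 10: HIT. Cache (LRU->MRU): [95 39 96 17 10]
  23. access 39: HIT. Cache (LRU->MRU): [95 96 17 10 39]
  24. access 17: HIT. Cache (LRU->MRU): [95 96 10 39 17]
  25. access 39: HIT. Cache (LRU->MRU): [95 96 10 17 39]
  26. access 95: HIT. Cache (LRU->MRU): [96 10 17 39 95]
  27. access 39: HIT. Cache (LRU->MRU): [96 10 17 95 39]
  28. access 83: MISS, evict 96. Cache (LRU->MRU): [10 17 95 39 83]
Total: 17 hits, 11 misses, 6 evictions

Hit rate = 17/28

Answer: 17/28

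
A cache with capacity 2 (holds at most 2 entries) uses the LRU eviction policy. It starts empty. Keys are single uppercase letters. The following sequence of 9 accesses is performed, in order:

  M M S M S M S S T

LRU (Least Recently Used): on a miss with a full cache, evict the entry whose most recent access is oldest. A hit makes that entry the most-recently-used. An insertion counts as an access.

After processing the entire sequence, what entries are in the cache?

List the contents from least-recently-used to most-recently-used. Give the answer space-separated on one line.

Answer: S T

Derivation:
LRU simulation (capacity=2):
  1. access M: MISS. Cache (LRU->MRU): [M]
  2. access M: HIT. Cache (LRU->MRU): [M]
  3. access S: MISS. Cache (LRU->MRU): [M S]
  4. access M: HIT. Cache (LRU->MRU): [S M]
  5. access S: HIT. Cache (LRU->MRU): [M S]
  6. access M: HIT. Cache (LRU->MRU): [S M]
  7. access S: HIT. Cache (LRU->MRU): [M S]
  8. access S: HIT. Cache (LRU->MRU): [M S]
  9. access T: MISS, evict M. Cache (LRU->MRU): [S T]
Total: 6 hits, 3 misses, 1 evictions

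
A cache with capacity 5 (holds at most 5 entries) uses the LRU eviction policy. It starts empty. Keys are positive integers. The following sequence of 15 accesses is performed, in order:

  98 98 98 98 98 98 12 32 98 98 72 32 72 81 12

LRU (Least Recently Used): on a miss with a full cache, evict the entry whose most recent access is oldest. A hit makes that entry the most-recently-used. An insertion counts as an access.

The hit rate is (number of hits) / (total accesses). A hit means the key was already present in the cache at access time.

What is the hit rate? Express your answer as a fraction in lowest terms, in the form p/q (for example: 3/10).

Answer: 2/3

Derivation:
LRU simulation (capacity=5):
  1. access 98: MISS. Cache (LRU->MRU): [98]
  2. access 98: HIT. Cache (LRU->MRU): [98]
  3. access 98: HIT. Cache (LRU->MRU): [98]
  4. access 98: HIT. Cache (LRU->MRU): [98]
  5. access 98: HIT. Cache (LRU->MRU): [98]
  6. access 98: HIT. Cache (LRU->MRU): [98]
  7. access 12: MISS. Cache (LRU->MRU): [98 12]
  8. access 32: MISS. Cache (LRU->MRU): [98 12 32]
  9. access 98: HIT. Cache (LRU->MRU): [12 32 98]
  10. access 98: HIT. Cache (LRU->MRU): [12 32 98]
  11. access 72: MISS. Cache (LRU->MRU): [12 32 98 72]
  12. access 32: HIT. Cache (LRU->MRU): [12 98 72 32]
  13. access 72: HIT. Cache (LRU->MRU): [12 98 32 72]
  14. access 81: MISS. Cache (LRU->MRU): [12 98 32 72 81]
  15. access 12: HIT. Cache (LRU->MRU): [98 32 72 81 12]
Total: 10 hits, 5 misses, 0 evictions

Hit rate = 10/15 = 2/3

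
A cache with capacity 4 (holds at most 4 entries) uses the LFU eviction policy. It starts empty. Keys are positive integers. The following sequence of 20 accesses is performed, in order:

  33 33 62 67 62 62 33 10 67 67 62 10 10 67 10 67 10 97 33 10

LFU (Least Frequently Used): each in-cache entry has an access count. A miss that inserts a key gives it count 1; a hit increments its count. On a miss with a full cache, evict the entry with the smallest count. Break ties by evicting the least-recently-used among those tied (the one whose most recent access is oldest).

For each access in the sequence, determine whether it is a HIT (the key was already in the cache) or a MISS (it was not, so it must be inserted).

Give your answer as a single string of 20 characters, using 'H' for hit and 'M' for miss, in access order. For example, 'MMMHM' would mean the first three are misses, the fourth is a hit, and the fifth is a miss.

LFU simulation (capacity=4):
  1. access 33: MISS. Cache: [33(c=1)]
  2. access 33: HIT, count now 2. Cache: [33(c=2)]
  3. access 62: MISS. Cache: [62(c=1) 33(c=2)]
  4. access 67: MISS. Cache: [62(c=1) 67(c=1) 33(c=2)]
  5. access 62: HIT, count now 2. Cache: [67(c=1) 33(c=2) 62(c=2)]
  6. access 62: HIT, count now 3. Cache: [67(c=1) 33(c=2) 62(c=3)]
  7. access 33: HIT, count now 3. Cache: [67(c=1) 62(c=3) 33(c=3)]
  8. access 10: MISS. Cache: [67(c=1) 10(c=1) 62(c=3) 33(c=3)]
  9. access 67: HIT, count now 2. Cache: [10(c=1) 67(c=2) 62(c=3) 33(c=3)]
  10. access 67: HIT, count now 3. Cache: [10(c=1) 62(c=3) 33(c=3) 67(c=3)]
  11. access 62: HIT, count now 4. Cache: [10(c=1) 33(c=3) 67(c=3) 62(c=4)]
  12. access 10: HIT, count now 2. Cache: [10(c=2) 33(c=3) 67(c=3) 62(c=4)]
  13. access 10: HIT, count now 3. Cache: [33(c=3) 67(c=3) 10(c=3) 62(c=4)]
  14. access 67: HIT, count now 4. Cache: [33(c=3) 10(c=3) 62(c=4) 67(c=4)]
  15. access 10: HIT, count now 4. Cache: [33(c=3) 62(c=4) 67(c=4) 10(c=4)]
  16. access 67: HIT, count now 5. Cache: [33(c=3) 62(c=4) 10(c=4) 67(c=5)]
  17. access 10: HIT, count now 5. Cache: [33(c=3) 62(c=4) 67(c=5) 10(c=5)]
  18. access 97: MISS, evict 33(c=3). Cache: [97(c=1) 62(c=4) 67(c=5) 10(c=5)]
  19. access 33: MISS, evict 97(c=1). Cache: [33(c=1) 62(c=4) 67(c=5) 10(c=5)]
  20. access 10: HIT, count now 6. Cache: [33(c=1) 62(c=4) 67(c=5) 10(c=6)]
Total: 14 hits, 6 misses, 2 evictions

Answer: MHMMHHHMHHHHHHHHHMMH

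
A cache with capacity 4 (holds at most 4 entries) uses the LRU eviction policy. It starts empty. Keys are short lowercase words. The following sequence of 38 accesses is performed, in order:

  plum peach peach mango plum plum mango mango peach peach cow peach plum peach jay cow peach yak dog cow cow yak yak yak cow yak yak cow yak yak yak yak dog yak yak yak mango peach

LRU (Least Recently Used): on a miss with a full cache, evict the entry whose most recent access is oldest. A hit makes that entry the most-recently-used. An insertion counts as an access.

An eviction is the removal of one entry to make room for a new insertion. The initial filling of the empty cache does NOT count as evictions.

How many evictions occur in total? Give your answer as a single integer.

LRU simulation (capacity=4):
  1. access plum: MISS. Cache (LRU->MRU): [plum]
  2. access peach: MISS. Cache (LRU->MRU): [plum peach]
  3. access peach: HIT. Cache (LRU->MRU): [plum peach]
  4. access mango: MISS. Cache (LRU->MRU): [plum peach mango]
  5. access plum: HIT. Cache (LRU->MRU): [peach mango plum]
  6. access plum: HIT. Cache (LRU->MRU): [peach mango plum]
  7. access mango: HIT. Cache (LRU->MRU): [peach plum mango]
  8. access mango: HIT. Cache (LRU->MRU): [peach plum mango]
  9. access peach: HIT. Cache (LRU->MRU): [plum mango peach]
  10. access peach: HIT. Cache (LRU->MRU): [plum mango peach]
  11. access cow: MISS. Cache (LRU->MRU): [plum mango peach cow]
  12. access peach: HIT. Cache (LRU->MRU): [plum mango cow peach]
  13. access plum: HIT. Cache (LRU->MRU): [mango cow peach plum]
  14. access peach: HIT. Cache (LRU->MRU): [mango cow plum peach]
  15. access jay: MISS, evict mango. Cache (LRU->MRU): [cow plum peach jay]
  16. access cow: HIT. Cache (LRU->MRU): [plum peach jay cow]
  17. access peach: HIT. Cache (LRU->MRU): [plum jay cow peach]
  18. access yak: MISS, evict plum. Cache (LRU->MRU): [jay cow peach yak]
  19. access dog: MISS, evict jay. Cache (LRU->MRU): [cow peach yak dog]
  20. access cow: HIT. Cache (LRU->MRU): [peach yak dog cow]
  21. access cow: HIT. Cache (LRU->MRU): [peach yak dog cow]
  22. access yak: HIT. Cache (LRU->MRU): [peach dog cow yak]
  23. access yak: HIT. Cache (LRU->MRU): [peach dog cow yak]
  24. access yak: HIT. Cache (LRU->MRU): [peach dog cow yak]
  25. access cow: HIT. Cache (LRU->MRU): [peach dog yak cow]
  26. access yak: HIT. Cache (LRU->MRU): [peach dog cow yak]
  27. access yak: HIT. Cache (LRU->MRU): [peach dog cow yak]
  28. access cow: HIT. Cache (LRU->MRU): [peach dog yak cow]
  29. access yak: HIT. Cache (LRU->MRU): [peach dog cow yak]
  30. access yak: HIT. Cache (LRU->MRU): [peach dog cow yak]
  31. access yak: HIT. Cache (LRU->MRU): [peach dog cow yak]
  32. access yak: HIT. Cache (LRU->MRU): [peach dog cow yak]
  33. access dog: HIT. Cache (LRU->MRU): [peach cow yak dog]
  34. access yak: HIT. Cache (LRU->MRU): [peach cow dog yak]
  35. access yak: HIT. Cache (LRU->MRU): [peach cow dog yak]
  36. access yak: HIT. Cache (LRU->MRU): [peach cow dog yak]
  37. access mango: MISS, evict peach. Cache (LRU->MRU): [cow dog yak mango]
  38. access peach: MISS, evict cow. Cache (LRU->MRU): [dog yak mango peach]
Total: 29 hits, 9 misses, 5 evictions

Answer: 5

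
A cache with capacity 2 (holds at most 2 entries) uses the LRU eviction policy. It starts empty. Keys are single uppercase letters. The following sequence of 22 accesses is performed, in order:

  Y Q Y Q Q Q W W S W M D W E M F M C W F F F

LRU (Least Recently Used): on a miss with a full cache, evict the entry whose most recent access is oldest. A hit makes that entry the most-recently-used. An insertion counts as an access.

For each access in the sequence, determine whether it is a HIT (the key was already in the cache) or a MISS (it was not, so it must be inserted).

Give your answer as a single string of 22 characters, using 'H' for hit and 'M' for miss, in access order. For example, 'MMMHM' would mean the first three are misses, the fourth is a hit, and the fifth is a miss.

LRU simulation (capacity=2):
  1. access Y: MISS. Cache (LRU->MRU): [Y]
  2. access Q: MISS. Cache (LRU->MRU): [Y Q]
  3. access Y: HIT. Cache (LRU->MRU): [Q Y]
  4. access Q: HIT. Cache (LRU->MRU): [Y Q]
  5. access Q: HIT. Cache (LRU->MRU): [Y Q]
  6. access Q: HIT. Cache (LRU->MRU): [Y Q]
  7. access W: MISS, evict Y. Cache (LRU->MRU): [Q W]
  8. access W: HIT. Cache (LRU->MRU): [Q W]
  9. access S: MISS, evict Q. Cache (LRU->MRU): [W S]
  10. access W: HIT. Cache (LRU->MRU): [S W]
  11. access M: MISS, evict S. Cache (LRU->MRU): [W M]
  12. access D: MISS, evict W. Cache (LRU->MRU): [M D]
  13. access W: MISS, evict M. Cache (LRU->MRU): [D W]
  14. access E: MISS, evict D. Cache (LRU->MRU): [W E]
  15. access M: MISS, evict W. Cache (LRU->MRU): [E M]
  16. access F: MISS, evict E. Cache (LRU->MRU): [M F]
  17. access M: HIT. Cache (LRU->MRU): [F M]
  18. access C: MISS, evict F. Cache (LRU->MRU): [M C]
  19. access W: MISS, evict M. Cache (LRU->MRU): [C W]
  20. access F: MISS, evict C. Cache (LRU->MRU): [W F]
  21. access F: HIT. Cache (LRU->MRU): [W F]
  22. access F: HIT. Cache (LRU->MRU): [W F]
Total: 9 hits, 13 misses, 11 evictions

Answer: MMHHHHMHMHMMMMMMHMMMHH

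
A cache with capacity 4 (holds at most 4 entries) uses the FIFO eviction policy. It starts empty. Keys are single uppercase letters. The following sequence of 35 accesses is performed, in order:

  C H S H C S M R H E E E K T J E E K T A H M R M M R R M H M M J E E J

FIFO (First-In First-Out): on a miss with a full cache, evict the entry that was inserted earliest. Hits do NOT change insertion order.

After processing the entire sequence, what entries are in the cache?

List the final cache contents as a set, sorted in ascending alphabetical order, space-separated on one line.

FIFO simulation (capacity=4):
  1. access C: MISS. Cache (old->new): [C]
  2. access H: MISS. Cache (old->new): [C H]
  3. access S: MISS. Cache (old->new): [C H S]
  4. access H: HIT. Cache (old->new): [C H S]
  5. access C: HIT. Cache (old->new): [C H S]
  6. access S: HIT. Cache (old->new): [C H S]
  7. access M: MISS. Cache (old->new): [C H S M]
  8. access R: MISS, evict C. Cache (old->new): [H S M R]
  9. access H: HIT. Cache (old->new): [H S M R]
  10. access E: MISS, evict H. Cache (old->new): [S M R E]
  11. access E: HIT. Cache (old->new): [S M R E]
  12. access E: HIT. Cache (old->new): [S M R E]
  13. access K: MISS, evict S. Cache (old->new): [M R E K]
  14. access T: MISS, evict M. Cache (old->new): [R E K T]
  15. access J: MISS, evict R. Cache (old->new): [E K T J]
  16. access E: HIT. Cache (old->new): [E K T J]
  17. access E: HIT. Cache (old->new): [E K T J]
  18. access K: HIT. Cache (old->new): [E K T J]
  19. access T: HIT. Cache (old->new): [E K T J]
  20. access A: MISS, evict E. Cache (old->new): [K T J A]
  21. access H: MISS, evict K. Cache (old->new): [T J A H]
  22. access M: MISS, evict T. Cache (old->new): [J A H M]
  23. access R: MISS, evict J. Cache (old->new): [A H M R]
  24. access M: HIT. Cache (old->new): [A H M R]
  25. access M: HIT. Cache (old->new): [A H M R]
  26. access R: HIT. Cache (old->new): [A H M R]
  27. access R: HIT. Cache (old->new): [A H M R]
  28. access M: HIT. Cache (old->new): [A H M R]
  29. access H: HIT. Cache (old->new): [A H M R]
  30. access M: HIT. Cache (old->new): [A H M R]
  31. access M: HIT. Cache (old->new): [A H M R]
  32. access J: MISS, evict A. Cache (old->new): [H M R J]
  33. access E: MISS, evict H. Cache (old->new): [M R J E]
  34. access E: HIT. Cache (old->new): [M R J E]
  35. access J: HIT. Cache (old->new): [M R J E]
Total: 20 hits, 15 misses, 11 evictions

Answer: E J M R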